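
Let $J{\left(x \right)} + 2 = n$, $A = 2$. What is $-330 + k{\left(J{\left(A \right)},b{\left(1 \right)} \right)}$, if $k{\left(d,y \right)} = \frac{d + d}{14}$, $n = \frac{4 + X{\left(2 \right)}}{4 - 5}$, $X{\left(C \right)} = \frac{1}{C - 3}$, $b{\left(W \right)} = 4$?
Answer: $- \frac{2315}{7} \approx -330.71$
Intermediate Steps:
$X{\left(C \right)} = \frac{1}{-3 + C}$
$n = -3$ ($n = \frac{4 + \frac{1}{-3 + 2}}{4 - 5} = \frac{4 + \frac{1}{-1}}{-1} = \left(4 - 1\right) \left(-1\right) = 3 \left(-1\right) = -3$)
$J{\left(x \right)} = -5$ ($J{\left(x \right)} = -2 - 3 = -5$)
$k{\left(d,y \right)} = \frac{d}{7}$ ($k{\left(d,y \right)} = 2 d \frac{1}{14} = \frac{d}{7}$)
$-330 + k{\left(J{\left(A \right)},b{\left(1 \right)} \right)} = -330 + \frac{1}{7} \left(-5\right) = -330 - \frac{5}{7} = - \frac{2315}{7}$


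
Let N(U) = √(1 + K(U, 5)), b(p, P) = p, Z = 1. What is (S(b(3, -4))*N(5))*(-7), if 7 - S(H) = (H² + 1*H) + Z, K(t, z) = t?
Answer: 42*√6 ≈ 102.88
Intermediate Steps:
S(H) = 6 - H - H² (S(H) = 7 - ((H² + 1*H) + 1) = 7 - ((H² + H) + 1) = 7 - ((H + H²) + 1) = 7 - (1 + H + H²) = 7 + (-1 - H - H²) = 6 - H - H²)
N(U) = √(1 + U)
(S(b(3, -4))*N(5))*(-7) = ((6 - 1*3 - 1*3²)*√(1 + 5))*(-7) = ((6 - 3 - 1*9)*√6)*(-7) = ((6 - 3 - 9)*√6)*(-7) = -6*√6*(-7) = 42*√6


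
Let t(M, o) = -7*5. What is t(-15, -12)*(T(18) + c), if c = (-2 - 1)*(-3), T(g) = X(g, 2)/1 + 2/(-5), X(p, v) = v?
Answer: -371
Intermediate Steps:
t(M, o) = -35
T(g) = 8/5 (T(g) = 2/1 + 2/(-5) = 2*1 + 2*(-⅕) = 2 - ⅖ = 8/5)
c = 9 (c = -3*(-3) = 9)
t(-15, -12)*(T(18) + c) = -35*(8/5 + 9) = -35*53/5 = -371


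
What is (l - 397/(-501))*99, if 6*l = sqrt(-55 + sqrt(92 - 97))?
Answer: 13101/167 + 33*sqrt(-55 + I*sqrt(5))/2 ≈ 80.936 + 122.39*I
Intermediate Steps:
l = sqrt(-55 + I*sqrt(5))/6 (l = sqrt(-55 + sqrt(92 - 97))/6 = sqrt(-55 + sqrt(-5))/6 = sqrt(-55 + I*sqrt(5))/6 ≈ 0.025121 + 1.2363*I)
(l - 397/(-501))*99 = (sqrt(-55 + I*sqrt(5))/6 - 397/(-501))*99 = (sqrt(-55 + I*sqrt(5))/6 - 397*(-1/501))*99 = (sqrt(-55 + I*sqrt(5))/6 + 397/501)*99 = (397/501 + sqrt(-55 + I*sqrt(5))/6)*99 = 13101/167 + 33*sqrt(-55 + I*sqrt(5))/2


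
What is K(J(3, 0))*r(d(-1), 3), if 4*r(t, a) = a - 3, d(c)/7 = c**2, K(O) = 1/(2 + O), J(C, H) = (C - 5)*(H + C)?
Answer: 0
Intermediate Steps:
J(C, H) = (-5 + C)*(C + H)
d(c) = 7*c**2
r(t, a) = -3/4 + a/4 (r(t, a) = (a - 3)/4 = (-3 + a)/4 = -3/4 + a/4)
K(J(3, 0))*r(d(-1), 3) = (-3/4 + (1/4)*3)/(2 + (3**2 - 5*3 - 5*0 + 3*0)) = (-3/4 + 3/4)/(2 + (9 - 15 + 0 + 0)) = 0/(2 - 6) = 0/(-4) = -1/4*0 = 0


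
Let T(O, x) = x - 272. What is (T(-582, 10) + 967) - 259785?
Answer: -259080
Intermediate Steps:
T(O, x) = -272 + x
(T(-582, 10) + 967) - 259785 = ((-272 + 10) + 967) - 259785 = (-262 + 967) - 259785 = 705 - 259785 = -259080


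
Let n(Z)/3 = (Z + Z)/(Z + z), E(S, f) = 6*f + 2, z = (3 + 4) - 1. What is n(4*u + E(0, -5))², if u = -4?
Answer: 17424/361 ≈ 48.266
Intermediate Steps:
z = 6 (z = 7 - 1 = 6)
E(S, f) = 2 + 6*f
n(Z) = 6*Z/(6 + Z) (n(Z) = 3*((Z + Z)/(Z + 6)) = 3*((2*Z)/(6 + Z)) = 3*(2*Z/(6 + Z)) = 6*Z/(6 + Z))
n(4*u + E(0, -5))² = (6*(4*(-4) + (2 + 6*(-5)))/(6 + (4*(-4) + (2 + 6*(-5)))))² = (6*(-16 + (2 - 30))/(6 + (-16 + (2 - 30))))² = (6*(-16 - 28)/(6 + (-16 - 28)))² = (6*(-44)/(6 - 44))² = (6*(-44)/(-38))² = (6*(-44)*(-1/38))² = (132/19)² = 17424/361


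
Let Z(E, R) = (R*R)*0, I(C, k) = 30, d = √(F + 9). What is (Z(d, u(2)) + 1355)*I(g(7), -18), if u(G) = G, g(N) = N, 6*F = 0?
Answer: 40650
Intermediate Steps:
F = 0 (F = (⅙)*0 = 0)
d = 3 (d = √(0 + 9) = √9 = 3)
Z(E, R) = 0 (Z(E, R) = R²*0 = 0)
(Z(d, u(2)) + 1355)*I(g(7), -18) = (0 + 1355)*30 = 1355*30 = 40650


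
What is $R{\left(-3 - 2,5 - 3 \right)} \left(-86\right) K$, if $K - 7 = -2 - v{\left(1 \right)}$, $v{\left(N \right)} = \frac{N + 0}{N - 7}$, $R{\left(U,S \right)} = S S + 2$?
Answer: $-2666$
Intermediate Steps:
$R{\left(U,S \right)} = 2 + S^{2}$ ($R{\left(U,S \right)} = S^{2} + 2 = 2 + S^{2}$)
$v{\left(N \right)} = \frac{N}{-7 + N}$
$K = \frac{31}{6}$ ($K = 7 - \left(2 + 1 \frac{1}{-7 + 1}\right) = 7 - \left(2 + 1 \frac{1}{-6}\right) = 7 - \left(2 + 1 \left(- \frac{1}{6}\right)\right) = 7 - \frac{11}{6} = \frac{31}{6} \approx 5.1667$)
$R{\left(-3 - 2,5 - 3 \right)} \left(-86\right) K = \left(2 + \left(5 - 3\right)^{2}\right) \left(-86\right) \frac{31}{6} = \left(2 + 2^{2}\right) \left(-86\right) \frac{31}{6} = \left(2 + 4\right) \left(-86\right) \frac{31}{6} = 6 \left(-86\right) \frac{31}{6} = \left(-516\right) \frac{31}{6} = -2666$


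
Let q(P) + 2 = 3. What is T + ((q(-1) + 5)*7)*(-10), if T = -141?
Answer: -561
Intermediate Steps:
q(P) = 1 (q(P) = -2 + 3 = 1)
T + ((q(-1) + 5)*7)*(-10) = -141 + ((1 + 5)*7)*(-10) = -141 + (6*7)*(-10) = -141 + 42*(-10) = -141 - 420 = -561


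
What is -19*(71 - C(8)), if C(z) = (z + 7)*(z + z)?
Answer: 3211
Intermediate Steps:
C(z) = 2*z*(7 + z) (C(z) = (7 + z)*(2*z) = 2*z*(7 + z))
-19*(71 - C(8)) = -19*(71 - 2*8*(7 + 8)) = -19*(71 - 2*8*15) = -19*(71 - 1*240) = -19*(71 - 240) = -19*(-169) = 3211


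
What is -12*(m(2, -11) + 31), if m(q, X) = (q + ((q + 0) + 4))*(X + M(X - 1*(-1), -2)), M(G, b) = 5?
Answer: 204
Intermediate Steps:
m(q, X) = (4 + 2*q)*(5 + X) (m(q, X) = (q + ((q + 0) + 4))*(X + 5) = (q + (q + 4))*(5 + X) = (q + (4 + q))*(5 + X) = (4 + 2*q)*(5 + X))
-12*(m(2, -11) + 31) = -12*((20 + 4*(-11) + 10*2 + 2*(-11)*2) + 31) = -12*((20 - 44 + 20 - 44) + 31) = -12*(-48 + 31) = -12*(-17) = 204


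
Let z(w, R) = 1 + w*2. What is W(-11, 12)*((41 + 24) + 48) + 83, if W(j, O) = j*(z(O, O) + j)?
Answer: -17319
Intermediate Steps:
z(w, R) = 1 + 2*w
W(j, O) = j*(1 + j + 2*O) (W(j, O) = j*((1 + 2*O) + j) = j*(1 + j + 2*O))
W(-11, 12)*((41 + 24) + 48) + 83 = (-11*(1 - 11 + 2*12))*((41 + 24) + 48) + 83 = (-11*(1 - 11 + 24))*(65 + 48) + 83 = -11*14*113 + 83 = -154*113 + 83 = -17402 + 83 = -17319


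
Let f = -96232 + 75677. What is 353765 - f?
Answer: 374320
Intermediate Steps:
f = -20555
353765 - f = 353765 - 1*(-20555) = 353765 + 20555 = 374320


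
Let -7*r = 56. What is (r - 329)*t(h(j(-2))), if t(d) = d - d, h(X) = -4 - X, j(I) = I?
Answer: 0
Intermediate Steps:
r = -8 (r = -⅐*56 = -8)
t(d) = 0
(r - 329)*t(h(j(-2))) = (-8 - 329)*0 = -337*0 = 0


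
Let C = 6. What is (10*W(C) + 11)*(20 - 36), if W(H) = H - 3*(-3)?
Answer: -2576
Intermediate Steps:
W(H) = 9 + H (W(H) = H + 9 = 9 + H)
(10*W(C) + 11)*(20 - 36) = (10*(9 + 6) + 11)*(20 - 36) = (10*15 + 11)*(-16) = (150 + 11)*(-16) = 161*(-16) = -2576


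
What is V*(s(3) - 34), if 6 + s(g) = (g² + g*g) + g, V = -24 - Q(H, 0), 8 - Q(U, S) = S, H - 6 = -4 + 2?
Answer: 608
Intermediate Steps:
H = 4 (H = 6 + (-4 + 2) = 6 - 2 = 4)
Q(U, S) = 8 - S
V = -32 (V = -24 - (8 - 1*0) = -24 - (8 + 0) = -24 - 1*8 = -24 - 8 = -32)
s(g) = -6 + g + 2*g² (s(g) = -6 + ((g² + g*g) + g) = -6 + ((g² + g²) + g) = -6 + (2*g² + g) = -6 + (g + 2*g²) = -6 + g + 2*g²)
V*(s(3) - 34) = -32*((-6 + 3 + 2*3²) - 34) = -32*((-6 + 3 + 2*9) - 34) = -32*((-6 + 3 + 18) - 34) = -32*(15 - 34) = -32*(-19) = 608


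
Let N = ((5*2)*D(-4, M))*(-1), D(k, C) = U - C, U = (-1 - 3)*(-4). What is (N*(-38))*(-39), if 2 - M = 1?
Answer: -222300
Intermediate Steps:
M = 1 (M = 2 - 1*1 = 2 - 1 = 1)
U = 16 (U = -4*(-4) = 16)
D(k, C) = 16 - C
N = -150 (N = ((5*2)*(16 - 1*1))*(-1) = (10*(16 - 1))*(-1) = (10*15)*(-1) = 150*(-1) = -150)
(N*(-38))*(-39) = -150*(-38)*(-39) = 5700*(-39) = -222300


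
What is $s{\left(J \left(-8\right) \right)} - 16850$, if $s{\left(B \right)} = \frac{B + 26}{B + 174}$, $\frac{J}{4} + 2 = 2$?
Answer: $- \frac{1465937}{87} \approx -16850.0$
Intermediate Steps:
$J = 0$ ($J = -8 + 4 \cdot 2 = -8 + 8 = 0$)
$s{\left(B \right)} = \frac{26 + B}{174 + B}$
$s{\left(J \left(-8\right) \right)} - 16850 = \frac{26 + 0 \left(-8\right)}{174 + 0 \left(-8\right)} - 16850 = \frac{26 + 0}{174 + 0} - 16850 = \frac{1}{174} \cdot 26 - 16850 = \frac{13}{87} - 16850 = - \frac{1465937}{87}$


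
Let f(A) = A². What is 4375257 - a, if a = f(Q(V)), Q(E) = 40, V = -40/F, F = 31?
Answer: 4373657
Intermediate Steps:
V = -40/31 ≈ -1.2903
a = 1600 (a = 40² = 1600)
4375257 - a = 4375257 - 1*1600 = 4375257 - 1600 = 4373657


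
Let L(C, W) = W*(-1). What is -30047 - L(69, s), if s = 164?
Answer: -29883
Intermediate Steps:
L(C, W) = -W
-30047 - L(69, s) = -30047 - (-1)*164 = -30047 - 1*(-164) = -30047 + 164 = -29883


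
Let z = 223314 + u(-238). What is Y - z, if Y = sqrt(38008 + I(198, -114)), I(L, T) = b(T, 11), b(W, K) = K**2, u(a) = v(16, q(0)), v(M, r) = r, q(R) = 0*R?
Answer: -223314 + sqrt(38129) ≈ -2.2312e+5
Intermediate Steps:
q(R) = 0
u(a) = 0
I(L, T) = 121 (I(L, T) = 11**2 = 121)
z = 223314 (z = 223314 + 0 = 223314)
Y = sqrt(38129) (Y = sqrt(38008 + 121) = sqrt(38129) ≈ 195.27)
Y - z = sqrt(38129) - 1*223314 = sqrt(38129) - 223314 = -223314 + sqrt(38129)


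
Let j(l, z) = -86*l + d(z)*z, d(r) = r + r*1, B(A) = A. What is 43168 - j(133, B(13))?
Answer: 54268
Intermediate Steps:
d(r) = 2*r (d(r) = r + r = 2*r)
j(l, z) = -86*l + 2*z² (j(l, z) = -86*l + (2*z)*z = -86*l + 2*z²)
43168 - j(133, B(13)) = 43168 - (-86*133 + 2*13²) = 43168 - (-11438 + 2*169) = 43168 - (-11438 + 338) = 43168 - 1*(-11100) = 43168 + 11100 = 54268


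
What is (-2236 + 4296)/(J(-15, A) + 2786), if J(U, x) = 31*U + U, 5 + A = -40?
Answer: 1030/1153 ≈ 0.89332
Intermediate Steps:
A = -45 (A = -5 - 40 = -45)
J(U, x) = 32*U
(-2236 + 4296)/(J(-15, A) + 2786) = (-2236 + 4296)/(32*(-15) + 2786) = 2060/(-480 + 2786) = 2060/2306 = 2060*(1/2306) = 1030/1153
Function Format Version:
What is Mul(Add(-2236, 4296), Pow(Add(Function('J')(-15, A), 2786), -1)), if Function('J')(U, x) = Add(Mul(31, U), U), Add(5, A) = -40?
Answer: Rational(1030, 1153) ≈ 0.89332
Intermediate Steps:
A = -45 (A = Add(-5, -40) = -45)
Function('J')(U, x) = Mul(32, U)
Mul(Add(-2236, 4296), Pow(Add(Function('J')(-15, A), 2786), -1)) = Mul(Add(-2236, 4296), Pow(Add(Mul(32, -15), 2786), -1)) = Mul(2060, Pow(Add(-480, 2786), -1)) = Mul(2060, Pow(2306, -1)) = Mul(2060, Rational(1, 2306)) = Rational(1030, 1153)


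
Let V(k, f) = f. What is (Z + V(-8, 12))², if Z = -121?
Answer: 11881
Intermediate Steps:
(Z + V(-8, 12))² = (-121 + 12)² = (-109)² = 11881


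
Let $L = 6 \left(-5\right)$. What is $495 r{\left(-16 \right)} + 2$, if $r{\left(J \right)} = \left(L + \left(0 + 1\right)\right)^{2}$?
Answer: $416297$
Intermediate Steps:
$L = -30$
$r{\left(J \right)} = 841$ ($r{\left(J \right)} = \left(-30 + \left(0 + 1\right)\right)^{2} = \left(-30 + 1\right)^{2} = \left(-29\right)^{2} = 841$)
$495 r{\left(-16 \right)} + 2 = 495 \cdot 841 + 2 = 416295 + 2 = 416297$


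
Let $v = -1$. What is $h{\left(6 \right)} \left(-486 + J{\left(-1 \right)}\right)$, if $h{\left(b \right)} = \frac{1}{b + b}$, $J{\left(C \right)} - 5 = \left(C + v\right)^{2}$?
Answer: $- \frac{159}{4} \approx -39.75$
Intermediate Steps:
$J{\left(C \right)} = 5 + \left(-1 + C\right)^{2}$ ($J{\left(C \right)} = 5 + \left(C - 1\right)^{2} = 5 + \left(-1 + C\right)^{2}$)
$h{\left(b \right)} = \frac{1}{2 b}$
$h{\left(6 \right)} \left(-486 + J{\left(-1 \right)}\right) = \frac{1}{2 \cdot 6} \left(-486 + \left(5 + \left(-1 - 1\right)^{2}\right)\right) = \frac{1}{2} \cdot \frac{1}{6} \left(-486 + \left(5 + \left(-2\right)^{2}\right)\right) = \frac{-486 + \left(5 + 4\right)}{12} = \frac{-486 + 9}{12} = \frac{1}{12} \left(-477\right) = - \frac{159}{4}$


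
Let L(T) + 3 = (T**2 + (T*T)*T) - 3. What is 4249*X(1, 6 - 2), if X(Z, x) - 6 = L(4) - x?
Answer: 322924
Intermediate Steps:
L(T) = -6 + T**2 + T**3 (L(T) = -3 + ((T**2 + (T*T)*T) - 3) = -3 + ((T**2 + T**2*T) - 3) = -3 + ((T**2 + T**3) - 3) = -3 + (-3 + T**2 + T**3) = -6 + T**2 + T**3)
X(Z, x) = 80 - x (X(Z, x) = 6 + ((-6 + 4**2 + 4**3) - x) = 6 + ((-6 + 16 + 64) - x) = 6 + (74 - x) = 80 - x)
4249*X(1, 6 - 2) = 4249*(80 - (6 - 2)) = 4249*(80 - 1*4) = 4249*(80 - 4) = 4249*76 = 322924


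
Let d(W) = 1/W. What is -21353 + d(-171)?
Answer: -3651364/171 ≈ -21353.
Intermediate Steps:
-21353 + d(-171) = -21353 + 1/(-171) = -21353 - 1/171 = -3651364/171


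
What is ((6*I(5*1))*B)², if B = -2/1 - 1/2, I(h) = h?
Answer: 5625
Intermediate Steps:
B = -5/2 (B = -2*1 - 1*½ = -2 - ½ = -5/2 ≈ -2.5000)
((6*I(5*1))*B)² = ((6*(5*1))*(-5/2))² = ((6*5)*(-5/2))² = (30*(-5/2))² = (-75)² = 5625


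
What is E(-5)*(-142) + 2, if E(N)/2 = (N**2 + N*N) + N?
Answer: -12778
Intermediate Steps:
E(N) = 2*N + 4*N**2 (E(N) = 2*((N**2 + N*N) + N) = 2*((N**2 + N**2) + N) = 2*(2*N**2 + N) = 2*(N + 2*N**2) = 2*N + 4*N**2)
E(-5)*(-142) + 2 = (2*(-5)*(1 + 2*(-5)))*(-142) + 2 = (2*(-5)*(1 - 10))*(-142) + 2 = (2*(-5)*(-9))*(-142) + 2 = 90*(-142) + 2 = -12780 + 2 = -12778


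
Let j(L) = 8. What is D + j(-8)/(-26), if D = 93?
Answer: 1205/13 ≈ 92.692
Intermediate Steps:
D + j(-8)/(-26) = 93 + 8/(-26) = 93 + 8*(-1/26) = 93 - 4/13 = 1205/13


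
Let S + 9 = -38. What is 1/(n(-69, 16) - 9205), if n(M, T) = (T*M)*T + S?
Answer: -1/26916 ≈ -3.7153e-5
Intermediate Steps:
S = -47 (S = -9 - 38 = -47)
n(M, T) = -47 + M*T² (n(M, T) = (T*M)*T - 47 = (M*T)*T - 47 = M*T² - 47 = -47 + M*T²)
1/(n(-69, 16) - 9205) = 1/((-47 - 69*16²) - 9205) = 1/((-47 - 69*256) - 9205) = 1/((-47 - 17664) - 9205) = 1/(-17711 - 9205) = 1/(-26916) = -1/26916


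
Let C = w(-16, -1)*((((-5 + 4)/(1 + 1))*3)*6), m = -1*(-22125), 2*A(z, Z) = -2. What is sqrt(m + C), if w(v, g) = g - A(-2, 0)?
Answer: 5*sqrt(885) ≈ 148.74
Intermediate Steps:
A(z, Z) = -1 (A(z, Z) = (1/2)*(-2) = -1)
w(v, g) = 1 + g (w(v, g) = g - 1*(-1) = g + 1 = 1 + g)
m = 22125
C = 0 (C = (1 - 1)*((((-5 + 4)/(1 + 1))*3)*6) = 0*((-1/2*3)*6) = 0*((-1*1/2*3)*6) = 0*(-1/2*3*6) = 0*(-3/2*6) = 0*(-9) = 0)
sqrt(m + C) = sqrt(22125 + 0) = sqrt(22125) = 5*sqrt(885)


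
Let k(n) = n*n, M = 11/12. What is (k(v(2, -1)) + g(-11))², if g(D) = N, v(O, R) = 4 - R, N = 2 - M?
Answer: 97969/144 ≈ 680.34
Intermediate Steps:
M = 11/12 (M = 11*(1/12) = 11/12 ≈ 0.91667)
N = 13/12 (N = 2 - 1*11/12 = 2 - 11/12 = 13/12 ≈ 1.0833)
k(n) = n²
g(D) = 13/12
(k(v(2, -1)) + g(-11))² = ((4 - 1*(-1))² + 13/12)² = ((4 + 1)² + 13/12)² = (5² + 13/12)² = (25 + 13/12)² = (313/12)² = 97969/144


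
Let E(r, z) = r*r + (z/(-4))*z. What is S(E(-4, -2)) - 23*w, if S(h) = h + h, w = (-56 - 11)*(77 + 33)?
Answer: 169540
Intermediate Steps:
w = -7370 (w = -67*110 = -7370)
E(r, z) = r² - z²/4 (E(r, z) = r² + (z*(-¼))*z = r² + (-z/4)*z = r² - z²/4)
S(h) = 2*h
S(E(-4, -2)) - 23*w = 2*((-4)² - ¼*(-2)²) - 23*(-7370) = 2*(16 - ¼*4) + 169510 = 2*(16 - 1) + 169510 = 2*15 + 169510 = 30 + 169510 = 169540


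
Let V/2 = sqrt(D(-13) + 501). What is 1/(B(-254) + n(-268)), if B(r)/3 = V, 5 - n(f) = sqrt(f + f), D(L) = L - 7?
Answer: 1/(5 + 6*sqrt(481) - 2*I*sqrt(134)) ≈ 0.0071167 + 0.0012063*I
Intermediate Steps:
D(L) = -7 + L
V = 2*sqrt(481) (V = 2*sqrt((-7 - 13) + 501) = 2*sqrt(-20 + 501) = 2*sqrt(481) ≈ 43.863)
n(f) = 5 - sqrt(2)*sqrt(f) (n(f) = 5 - sqrt(f + f) = 5 - sqrt(2*f) = 5 - sqrt(2)*sqrt(f))
B(r) = 6*sqrt(481) (B(r) = 3*(2*sqrt(481)) = 6*sqrt(481))
1/(B(-254) + n(-268)) = 1/(6*sqrt(481) + (5 - sqrt(2)*sqrt(-268))) = 1/(6*sqrt(481) + (5 - sqrt(2)*2*I*sqrt(67))) = 1/(6*sqrt(481) + (5 - 2*I*sqrt(134))) = 1/(5 + 6*sqrt(481) - 2*I*sqrt(134))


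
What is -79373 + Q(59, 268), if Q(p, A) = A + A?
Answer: -78837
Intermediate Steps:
Q(p, A) = 2*A
-79373 + Q(59, 268) = -79373 + 2*268 = -79373 + 536 = -78837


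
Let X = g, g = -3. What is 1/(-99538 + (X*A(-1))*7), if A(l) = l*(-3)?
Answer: -1/99601 ≈ -1.0040e-5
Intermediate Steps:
X = -3
A(l) = -3*l
1/(-99538 + (X*A(-1))*7) = 1/(-99538 - (-9)*(-1)*7) = 1/(-99538 - 3*3*7) = 1/(-99538 - 9*7) = 1/(-99538 - 63) = 1/(-99601) = -1/99601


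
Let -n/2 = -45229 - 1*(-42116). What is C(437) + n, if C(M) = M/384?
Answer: 2391221/384 ≈ 6227.1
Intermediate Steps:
n = 6226 (n = -2*(-45229 - 1*(-42116)) = -2*(-45229 + 42116) = -2*(-3113) = 6226)
C(M) = M/384 (C(M) = M*(1/384) = M/384)
C(437) + n = (1/384)*437 + 6226 = 437/384 + 6226 = 2391221/384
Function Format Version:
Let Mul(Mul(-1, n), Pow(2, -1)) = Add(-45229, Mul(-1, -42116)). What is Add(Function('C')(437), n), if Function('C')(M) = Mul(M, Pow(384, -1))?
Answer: Rational(2391221, 384) ≈ 6227.1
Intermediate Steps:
n = 6226 (n = Mul(-2, Add(-45229, Mul(-1, -42116))) = Mul(-2, Add(-45229, 42116)) = Mul(-2, -3113) = 6226)
Function('C')(M) = Mul(Rational(1, 384), M) (Function('C')(M) = Mul(M, Rational(1, 384)) = Mul(Rational(1, 384), M))
Add(Function('C')(437), n) = Add(Mul(Rational(1, 384), 437), 6226) = Add(Rational(437, 384), 6226) = Rational(2391221, 384)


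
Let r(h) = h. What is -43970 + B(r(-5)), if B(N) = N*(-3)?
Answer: -43955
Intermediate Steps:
B(N) = -3*N
-43970 + B(r(-5)) = -43970 - 3*(-5) = -43970 + 15 = -43955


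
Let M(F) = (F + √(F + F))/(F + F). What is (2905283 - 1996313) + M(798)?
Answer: 1817941/2 + √399/798 ≈ 9.0897e+5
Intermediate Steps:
M(F) = (F + √2*√F)/(2*F) (M(F) = (F + √(2*F))/((2*F)) = (F + √2*√F)*(1/(2*F)) = (F + √2*√F)/(2*F))
(2905283 - 1996313) + M(798) = (2905283 - 1996313) + (½ + √2/(2*√798)) = 908970 + (½ + √2*(√798/798)/2) = 908970 + (½ + √399/798) = 1817941/2 + √399/798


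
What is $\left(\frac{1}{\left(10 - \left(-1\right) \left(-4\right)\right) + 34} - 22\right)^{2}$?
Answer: $\frac{772641}{1600} \approx 482.9$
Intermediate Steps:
$\left(\frac{1}{\left(10 - \left(-1\right) \left(-4\right)\right) + 34} - 22\right)^{2} = \left(\frac{1}{\left(10 - 4\right) + 34} - 22\right)^{2} = \left(\frac{1}{6 + 34} - 22\right)^{2} = \left(\frac{1}{40} - 22\right)^{2} = \left(- \frac{879}{40}\right)^{2} = \frac{772641}{1600}$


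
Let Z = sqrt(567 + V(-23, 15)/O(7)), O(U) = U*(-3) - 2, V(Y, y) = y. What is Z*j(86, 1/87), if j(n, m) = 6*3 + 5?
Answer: sqrt(299598) ≈ 547.36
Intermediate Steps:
O(U) = -2 - 3*U (O(U) = -3*U - 2 = -2 - 3*U)
j(n, m) = 23 (j(n, m) = 18 + 5 = 23)
Z = sqrt(299598)/23 (Z = sqrt(567 + 15/(-2 - 3*7)) = sqrt(567 + 15/(-2 - 21)) = sqrt(567 + 15/(-23)) = sqrt(567 + 15*(-1/23)) = sqrt(567 - 15/23) = sqrt(13026/23) = sqrt(299598)/23 ≈ 23.798)
Z*j(86, 1/87) = (sqrt(299598)/23)*23 = sqrt(299598)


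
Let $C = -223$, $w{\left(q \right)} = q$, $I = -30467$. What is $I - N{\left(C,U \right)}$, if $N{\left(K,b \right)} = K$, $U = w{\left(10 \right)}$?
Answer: $-30244$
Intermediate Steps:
$U = 10$
$I - N{\left(C,U \right)} = -30467 - -223 = -30467 + 223 = -30244$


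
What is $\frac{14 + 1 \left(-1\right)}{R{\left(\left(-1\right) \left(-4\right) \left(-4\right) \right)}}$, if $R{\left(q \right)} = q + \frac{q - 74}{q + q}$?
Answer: $- \frac{208}{211} \approx -0.98578$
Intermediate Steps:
$R{\left(q \right)} = q + \frac{-74 + q}{2 q}$
$\frac{14 + 1 \left(-1\right)}{R{\left(\left(-1\right) \left(-4\right) \left(-4\right) \right)}} = \frac{14 + 1 \left(-1\right)}{\frac{1}{2} + \left(-1\right) \left(-4\right) \left(-4\right) - \frac{37}{\left(-1\right) \left(-4\right) \left(-4\right)}} = \frac{14 - 1}{\frac{1}{2} + 4 \left(-4\right) - \frac{37}{4 \left(-4\right)}} = \frac{13}{\frac{1}{2} - 16 - \frac{37}{-16}} = \frac{13}{\frac{1}{2} - 16 - - \frac{37}{16}} = \frac{13}{\frac{1}{2} - 16 + \frac{37}{16}} = \frac{13}{- \frac{211}{16}} = 13 \left(- \frac{16}{211}\right) = - \frac{208}{211}$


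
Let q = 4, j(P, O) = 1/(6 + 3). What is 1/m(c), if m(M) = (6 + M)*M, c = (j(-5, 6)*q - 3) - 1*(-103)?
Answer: 81/866032 ≈ 9.3530e-5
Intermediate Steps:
j(P, O) = ⅑ (j(P, O) = 1/9 = ⅑)
c = 904/9 (c = ((⅑)*4 - 3) - 1*(-103) = (4/9 - 3) + 103 = -23/9 + 103 = 904/9 ≈ 100.44)
m(M) = M*(6 + M)
1/m(c) = 1/(904*(6 + 904/9)/9) = 1/((904/9)*(958/9)) = 1/(866032/81) = 81/866032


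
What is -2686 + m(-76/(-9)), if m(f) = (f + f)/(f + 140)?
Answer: -448543/167 ≈ -2685.9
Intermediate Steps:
m(f) = 2*f/(140 + f) (m(f) = (2*f)/(140 + f) = 2*f/(140 + f))
-2686 + m(-76/(-9)) = -2686 + 2*(-76/(-9))/(140 - 76/(-9)) = -2686 + 2*(-76*(-⅑))/(140 - 76*(-⅑)) = -2686 + 2*(76/9)/(140 + 76/9) = -2686 + 2*(76/9)/(1336/9) = -2686 + 2*(76/9)*(9/1336) = -2686 + 19/167 = -448543/167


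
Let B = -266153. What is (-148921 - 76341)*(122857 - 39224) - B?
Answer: -18839070693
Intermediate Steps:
(-148921 - 76341)*(122857 - 39224) - B = (-148921 - 76341)*(122857 - 39224) - 1*(-266153) = -225262*83633 + 266153 = -18839336846 + 266153 = -18839070693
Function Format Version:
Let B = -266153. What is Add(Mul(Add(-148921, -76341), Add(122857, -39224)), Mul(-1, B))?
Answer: -18839070693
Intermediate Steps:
Add(Mul(Add(-148921, -76341), Add(122857, -39224)), Mul(-1, B)) = Add(Mul(Add(-148921, -76341), Add(122857, -39224)), Mul(-1, -266153)) = Add(Mul(-225262, 83633), 266153) = Add(-18839336846, 266153) = -18839070693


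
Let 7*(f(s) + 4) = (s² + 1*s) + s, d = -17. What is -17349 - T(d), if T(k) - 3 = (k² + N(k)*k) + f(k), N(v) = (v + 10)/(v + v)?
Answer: -247379/14 ≈ -17670.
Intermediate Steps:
f(s) = -4 + s²/7 + 2*s/7 (f(s) = -4 + ((s² + 1*s) + s)/7 = -4 + ((s² + s) + s)/7 = -4 + ((s + s²) + s)/7 = -4 + (s² + 2*s)/7 = -4 + (s²/7 + 2*s/7) = -4 + s²/7 + 2*s/7)
N(v) = (10 + v)/(2*v) (N(v) = (10 + v)/((2*v)) = (10 + v)*(1/(2*v)) = (10 + v)/(2*v))
T(k) = 4 + 8*k²/7 + 11*k/14 (T(k) = 3 + ((k² + ((10 + k)/(2*k))*k) + (-4 + k²/7 + 2*k/7)) = 3 + ((k² + (5 + k/2)) + (-4 + k²/7 + 2*k/7)) = 3 + ((5 + k² + k/2) + (-4 + k²/7 + 2*k/7)) = 3 + (1 + 8*k²/7 + 11*k/14) = 4 + 8*k²/7 + 11*k/14)
-17349 - T(d) = -17349 - (4 + (8/7)*(-17)² + (11/14)*(-17)) = -17349 - (4 + (8/7)*289 - 187/14) = -17349 - (4 + 2312/7 - 187/14) = -17349 - 1*4493/14 = -17349 - 4493/14 = -247379/14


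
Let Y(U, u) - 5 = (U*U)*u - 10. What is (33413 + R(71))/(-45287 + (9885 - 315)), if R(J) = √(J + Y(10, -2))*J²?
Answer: -33413/35717 - 5041*I*√134/35717 ≈ -0.93549 - 1.6338*I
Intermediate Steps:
Y(U, u) = -5 + u*U² (Y(U, u) = 5 + ((U*U)*u - 10) = 5 + (U²*u - 10) = 5 + (u*U² - 10) = 5 + (-10 + u*U²) = -5 + u*U²)
R(J) = J²*√(-205 + J) (R(J) = √(J + (-5 - 2*10²))*J² = √(J + (-5 - 2*100))*J² = √(J + (-5 - 200))*J² = √(J - 205)*J² = √(-205 + J)*J² = J²*√(-205 + J))
(33413 + R(71))/(-45287 + (9885 - 315)) = (33413 + 71²*√(-205 + 71))/(-45287 + (9885 - 315)) = (33413 + 5041*√(-134))/(-45287 + 9570) = (33413 + 5041*(I*√134))/(-35717) = (33413 + 5041*I*√134)*(-1/35717) = -33413/35717 - 5041*I*√134/35717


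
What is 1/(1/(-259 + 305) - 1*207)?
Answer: -46/9521 ≈ -0.0048314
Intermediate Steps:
1/(1/(-259 + 305) - 1*207) = 1/(1/46 - 207) = 1/(-9521/46) = -46/9521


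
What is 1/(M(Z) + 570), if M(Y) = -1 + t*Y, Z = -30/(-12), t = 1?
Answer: 2/1143 ≈ 0.0017498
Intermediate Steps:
Z = 5/2 (Z = -30*(-1/12) = 5/2 ≈ 2.5000)
M(Y) = -1 + Y (M(Y) = -1 + 1*Y = -1 + Y)
1/(M(Z) + 570) = 1/((-1 + 5/2) + 570) = 1/(3/2 + 570) = 1/(1143/2) = 2/1143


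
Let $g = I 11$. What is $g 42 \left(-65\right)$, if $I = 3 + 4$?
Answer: $-210210$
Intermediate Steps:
$I = 7$
$g = 77$ ($g = 7 \cdot 11 = 77$)
$g 42 \left(-65\right) = 77 \cdot 42 \left(-65\right) = 3234 \left(-65\right) = -210210$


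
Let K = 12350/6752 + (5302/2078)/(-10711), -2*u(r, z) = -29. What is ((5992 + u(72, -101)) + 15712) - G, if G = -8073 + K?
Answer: 1119215494340017/37570589104 ≈ 29790.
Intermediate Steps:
u(r, z) = 29/2 (u(r, z) = -1/2*(-29) = 29/2)
K = 68710951799/37570589104 (K = 12350*(1/6752) + (5302*(1/2078))*(-1/10711) = 6175/3376 + (2651/1039)*(-1/10711) = 6175/3376 - 2651/11128729 = 68710951799/37570589104 ≈ 1.8288)
G = -303238654884793/37570589104 (G = -8073 + 68710951799/37570589104 = -303238654884793/37570589104 ≈ -8071.2)
((5992 + u(72, -101)) + 15712) - G = ((5992 + 29/2) + 15712) - 1*(-303238654884793/37570589104) = (12013/2 + 15712) + 303238654884793/37570589104 = 43437/2 + 303238654884793/37570589104 = 1119215494340017/37570589104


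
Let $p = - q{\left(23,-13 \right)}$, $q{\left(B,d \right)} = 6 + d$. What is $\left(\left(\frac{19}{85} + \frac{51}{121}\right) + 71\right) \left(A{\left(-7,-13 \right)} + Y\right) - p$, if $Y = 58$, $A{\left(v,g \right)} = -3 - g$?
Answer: $\frac{2943241}{605} \approx 4864.9$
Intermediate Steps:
$p = 7$ ($p = - (6 - 13) = \left(-1\right) \left(-7\right) = 7$)
$\left(\left(\frac{19}{85} + \frac{51}{121}\right) + 71\right) \left(A{\left(-7,-13 \right)} + Y\right) - p = \left(\left(\frac{19}{85} + \frac{51}{121}\right) + 71\right) \left(\left(-3 - -13\right) + 58\right) - 7 = \left(\left(19 \cdot \frac{1}{85} + 51 \cdot \frac{1}{121}\right) + 71\right) \left(\left(-3 + 13\right) + 58\right) - 7 = \left(\left(\frac{19}{85} + \frac{51}{121}\right) + 71\right) \left(10 + 58\right) - 7 = \left(\frac{6634}{10285} + 71\right) 68 - 7 = \frac{736869}{10285} \cdot 68 - 7 = \frac{2947476}{605} - 7 = \frac{2943241}{605}$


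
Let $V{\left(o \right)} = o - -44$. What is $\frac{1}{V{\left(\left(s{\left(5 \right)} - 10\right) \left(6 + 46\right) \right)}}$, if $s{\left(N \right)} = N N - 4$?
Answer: $\frac{1}{616} \approx 0.0016234$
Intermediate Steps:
$s{\left(N \right)} = -4 + N^{2}$ ($s{\left(N \right)} = N^{2} - 4 = -4 + N^{2}$)
$V{\left(o \right)} = 44 + o$ ($V{\left(o \right)} = o + 44 = 44 + o$)
$\frac{1}{V{\left(\left(s{\left(5 \right)} - 10\right) \left(6 + 46\right) \right)}} = \frac{1}{44 + \left(\left(-4 + 5^{2}\right) - 10\right) \left(6 + 46\right)} = \frac{1}{44 + \left(\left(-4 + 25\right) - 10\right) 52} = \frac{1}{44 + \left(21 - 10\right) 52} = \frac{1}{44 + 11 \cdot 52} = \frac{1}{44 + 572} = \frac{1}{616}$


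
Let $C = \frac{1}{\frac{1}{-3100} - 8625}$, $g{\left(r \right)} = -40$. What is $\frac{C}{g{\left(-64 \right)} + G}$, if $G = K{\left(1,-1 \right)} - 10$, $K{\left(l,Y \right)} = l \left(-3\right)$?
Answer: $\frac{3100}{1417087553} \approx 2.1876 \cdot 10^{-6}$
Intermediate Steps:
$K{\left(l,Y \right)} = - 3 l$
$G = -13$ ($G = \left(-3\right) 1 - 10 = -3 - 10 = -13$)
$C = - \frac{3100}{26737501}$ ($C = \frac{1}{- \frac{1}{3100} - 8625} = \frac{1}{- \frac{26737501}{3100}} = - \frac{3100}{26737501} \approx -0.00011594$)
$\frac{C}{g{\left(-64 \right)} + G} = - \frac{3100}{26737501 \left(-40 - 13\right)} = - \frac{3100}{26737501 \left(-53\right)} = \left(- \frac{3100}{26737501}\right) \left(- \frac{1}{53}\right) = \frac{3100}{1417087553}$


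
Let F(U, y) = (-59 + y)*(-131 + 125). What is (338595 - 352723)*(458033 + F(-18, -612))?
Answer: -6527969552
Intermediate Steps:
F(U, y) = 354 - 6*y (F(U, y) = (-59 + y)*(-6) = 354 - 6*y)
(338595 - 352723)*(458033 + F(-18, -612)) = (338595 - 352723)*(458033 + (354 - 6*(-612))) = -14128*(458033 + (354 + 3672)) = -14128*(458033 + 4026) = -14128*462059 = -6527969552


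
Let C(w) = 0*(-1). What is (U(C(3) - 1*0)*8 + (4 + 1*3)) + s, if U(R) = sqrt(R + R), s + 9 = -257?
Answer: -259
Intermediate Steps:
s = -266 (s = -9 - 257 = -266)
C(w) = 0
U(R) = sqrt(2)*sqrt(R) (U(R) = sqrt(2*R) = sqrt(2)*sqrt(R))
(U(C(3) - 1*0)*8 + (4 + 1*3)) + s = ((sqrt(2)*sqrt(0 - 1*0))*8 + (4 + 1*3)) - 266 = ((sqrt(2)*sqrt(0 + 0))*8 + (4 + 3)) - 266 = ((sqrt(2)*sqrt(0))*8 + 7) - 266 = ((sqrt(2)*0)*8 + 7) - 266 = (0*8 + 7) - 266 = (0 + 7) - 266 = 7 - 266 = -259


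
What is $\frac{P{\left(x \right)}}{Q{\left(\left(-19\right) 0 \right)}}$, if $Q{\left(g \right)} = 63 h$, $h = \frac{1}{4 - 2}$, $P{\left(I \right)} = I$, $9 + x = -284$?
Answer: $- \frac{586}{63} \approx -9.3016$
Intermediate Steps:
$x = -293$ ($x = -9 - 284 = -293$)
$h = \frac{1}{2} \approx 0.5$
$Q{\left(g \right)} = \frac{63}{2}$ ($Q{\left(g \right)} = 63 \cdot \frac{1}{2} = \frac{63}{2}$)
$\frac{P{\left(x \right)}}{Q{\left(\left(-19\right) 0 \right)}} = - \frac{293}{\frac{63}{2}} = \left(-293\right) \frac{2}{63} = - \frac{586}{63}$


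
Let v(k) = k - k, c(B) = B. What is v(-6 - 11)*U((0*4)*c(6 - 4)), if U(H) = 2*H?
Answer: 0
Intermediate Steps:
v(k) = 0
v(-6 - 11)*U((0*4)*c(6 - 4)) = 0*(2*((0*4)*(6 - 4))) = 0*(2*(0*2)) = 0*(2*0) = 0*0 = 0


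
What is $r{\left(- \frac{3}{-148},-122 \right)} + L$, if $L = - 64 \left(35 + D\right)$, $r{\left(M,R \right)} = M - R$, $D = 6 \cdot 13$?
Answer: $- \frac{1052277}{148} \approx -7110.0$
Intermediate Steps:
$D = 78$
$L = -7232$ ($L = - 64 \left(35 + 78\right) = \left(-64\right) 113 = -7232$)
$r{\left(- \frac{3}{-148},-122 \right)} + L = \left(- \frac{3}{-148} - -122\right) - 7232 = \left(\left(-3\right) \left(- \frac{1}{148}\right) + 122\right) - 7232 = \left(\frac{3}{148} + 122\right) - 7232 = \frac{18059}{148} - 7232 = - \frac{1052277}{148}$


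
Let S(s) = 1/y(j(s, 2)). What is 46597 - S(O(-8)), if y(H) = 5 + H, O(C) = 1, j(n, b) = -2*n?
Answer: 139790/3 ≈ 46597.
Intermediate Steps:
S(s) = 1/(5 - 2*s)
46597 - S(O(-8)) = 46597 - (-1)/(-5 + 2*1) = 46597 - (-1)/(-5 + 2) = 46597 - (-1)/(-3) = 46597 - (-1)*(-1)/3 = 46597 - 1*⅓ = 46597 - ⅓ = 139790/3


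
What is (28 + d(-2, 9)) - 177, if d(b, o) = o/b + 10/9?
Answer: -2743/18 ≈ -152.39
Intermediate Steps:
d(b, o) = 10/9 + o/b (d(b, o) = o/b + 10*(1/9) = o/b + 10/9 = 10/9 + o/b)
(28 + d(-2, 9)) - 177 = (28 + (10/9 + 9/(-2))) - 177 = (28 + (10/9 + 9*(-1/2))) - 177 = (28 + (10/9 - 9/2)) - 177 = (28 - 61/18) - 177 = 443/18 - 177 = -2743/18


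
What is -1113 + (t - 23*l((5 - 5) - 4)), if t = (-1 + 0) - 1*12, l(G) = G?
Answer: -1034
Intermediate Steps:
t = -13 (t = -1 - 12 = -13)
-1113 + (t - 23*l((5 - 5) - 4)) = -1113 + (-13 - 23*((5 - 5) - 4)) = -1113 + (-13 - 23*(0 - 4)) = -1113 + (-13 - 23*(-4)) = -1113 + (-13 + 92) = -1113 + 79 = -1034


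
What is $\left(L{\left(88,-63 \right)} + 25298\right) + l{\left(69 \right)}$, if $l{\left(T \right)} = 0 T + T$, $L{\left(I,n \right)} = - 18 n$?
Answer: $26501$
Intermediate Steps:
$l{\left(T \right)} = T$ ($l{\left(T \right)} = 0 + T = T$)
$\left(L{\left(88,-63 \right)} + 25298\right) + l{\left(69 \right)} = \left(\left(-18\right) \left(-63\right) + 25298\right) + 69 = \left(1134 + 25298\right) + 69 = 26432 + 69 = 26501$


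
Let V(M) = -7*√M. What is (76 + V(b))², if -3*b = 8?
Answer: 16936/3 - 2128*I*√6/3 ≈ 5645.3 - 1737.5*I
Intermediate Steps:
b = -8/3 (b = -⅓*8 = -8/3 ≈ -2.6667)
(76 + V(b))² = (76 - 14*I*√6/3)²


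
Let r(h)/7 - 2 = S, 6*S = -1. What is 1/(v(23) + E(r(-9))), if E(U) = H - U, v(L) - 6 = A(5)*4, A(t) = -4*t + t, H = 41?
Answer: -6/155 ≈ -0.038710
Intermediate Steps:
S = -⅙ (S = (⅙)*(-1) = -⅙ ≈ -0.16667)
A(t) = -3*t
v(L) = -54 (v(L) = 6 - 3*5*4 = 6 - 15*4 = 6 - 60 = -54)
r(h) = 77/6 (r(h) = 14 + 7*(-⅙) = 14 - 7/6 = 77/6)
E(U) = 41 - U
1/(v(23) + E(r(-9))) = 1/(-54 + (41 - 1*77/6)) = 1/(-54 + (41 - 77/6)) = 1/(-54 + 169/6) = 1/(-155/6) = -6/155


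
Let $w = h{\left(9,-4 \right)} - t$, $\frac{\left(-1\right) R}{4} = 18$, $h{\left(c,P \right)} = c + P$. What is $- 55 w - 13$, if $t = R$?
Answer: $-4248$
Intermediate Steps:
$h{\left(c,P \right)} = P + c$
$R = -72$ ($R = \left(-4\right) 18 = -72$)
$t = -72$
$w = 77$ ($w = \left(-4 + 9\right) - -72 = 5 + 72 = 77$)
$- 55 w - 13 = \left(-55\right) 77 - 13 = -4235 - 13 = -4248$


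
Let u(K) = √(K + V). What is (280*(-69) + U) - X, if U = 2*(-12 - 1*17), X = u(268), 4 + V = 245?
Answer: -19378 - √509 ≈ -19401.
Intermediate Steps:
V = 241 (V = -4 + 245 = 241)
u(K) = √(241 + K) (u(K) = √(K + 241) = √(241 + K))
X = √509 (X = √(241 + 268) = √509 ≈ 22.561)
U = -58 (U = 2*(-12 - 17) = 2*(-29) = -58)
(280*(-69) + U) - X = (280*(-69) - 58) - √509 = (-19320 - 58) - √509 = -19378 - √509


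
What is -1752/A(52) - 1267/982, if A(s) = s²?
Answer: -160826/82979 ≈ -1.9382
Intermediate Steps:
-1752/A(52) - 1267/982 = -1752/(52²) - 1267/982 = -1752/2704 - 1267*1/982 = -1752*1/2704 - 1267/982 = -219/338 - 1267/982 = -160826/82979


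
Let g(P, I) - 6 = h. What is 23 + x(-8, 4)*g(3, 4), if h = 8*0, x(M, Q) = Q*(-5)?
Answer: -97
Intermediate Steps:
x(M, Q) = -5*Q
h = 0
g(P, I) = 6 (g(P, I) = 6 + 0 = 6)
23 + x(-8, 4)*g(3, 4) = 23 - 5*4*6 = 23 - 20*6 = 23 - 120 = -97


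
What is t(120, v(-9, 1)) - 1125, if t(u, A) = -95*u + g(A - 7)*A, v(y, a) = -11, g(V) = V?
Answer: -12327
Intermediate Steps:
t(u, A) = -95*u + A*(-7 + A) (t(u, A) = -95*u + (A - 7)*A = -95*u + (-7 + A)*A = -95*u + A*(-7 + A))
t(120, v(-9, 1)) - 1125 = (-95*120 - 11*(-7 - 11)) - 1125 = (-11400 - 11*(-18)) - 1125 = (-11400 + 198) - 1125 = -11202 - 1125 = -12327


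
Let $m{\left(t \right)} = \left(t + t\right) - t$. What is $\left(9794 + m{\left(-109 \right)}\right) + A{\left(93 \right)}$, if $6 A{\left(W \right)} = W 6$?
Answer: $9778$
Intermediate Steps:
$A{\left(W \right)} = W$ ($A{\left(W \right)} = \frac{W 6}{6} = \frac{6 W}{6} = W$)
$m{\left(t \right)} = t$ ($m{\left(t \right)} = 2 t - t = t$)
$\left(9794 + m{\left(-109 \right)}\right) + A{\left(93 \right)} = \left(9794 - 109\right) + 93 = 9685 + 93 = 9778$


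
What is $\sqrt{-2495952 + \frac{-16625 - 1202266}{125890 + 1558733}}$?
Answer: $\frac{i \sqrt{787044515918054989}}{561541} \approx 1579.9 i$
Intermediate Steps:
$\sqrt{-2495952 + \frac{-16625 - 1202266}{125890 + 1558733}} = \sqrt{-2495952 - \frac{1218891}{1684623}} = \sqrt{-2495952 - \frac{406297}{561541}} = \sqrt{- \frac{1401579788329}{561541}} = \frac{i \sqrt{787044515918054989}}{561541}$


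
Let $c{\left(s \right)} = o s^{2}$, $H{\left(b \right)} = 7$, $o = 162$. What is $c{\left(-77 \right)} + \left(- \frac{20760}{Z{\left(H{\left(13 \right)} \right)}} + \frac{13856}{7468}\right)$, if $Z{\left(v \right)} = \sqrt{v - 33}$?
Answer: $\frac{1793253230}{1867} + \frac{10380 i \sqrt{26}}{13} \approx 9.605 \cdot 10^{5} + 4071.4 i$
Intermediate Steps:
$Z{\left(v \right)} = \sqrt{-33 + v}$
$c{\left(s \right)} = 162 s^{2}$
$c{\left(-77 \right)} + \left(- \frac{20760}{Z{\left(H{\left(13 \right)} \right)}} + \frac{13856}{7468}\right) = 162 \left(-77\right)^{2} + \left(- \frac{20760}{\sqrt{-33 + 7}} + \frac{13856}{7468}\right) = 162 \cdot 5929 + \left(- \frac{20760}{\sqrt{-26}} + 13856 \cdot \frac{1}{7468}\right) = 960498 + \left(- \frac{20760}{i \sqrt{26}} + \frac{3464}{1867}\right) = 960498 + \left(- 20760 \left(- \frac{i \sqrt{26}}{26}\right) + \frac{3464}{1867}\right) = 960498 + \left(\frac{10380 i \sqrt{26}}{13} + \frac{3464}{1867}\right) = 960498 + \left(\frac{3464}{1867} + \frac{10380 i \sqrt{26}}{13}\right) = \frac{1793253230}{1867} + \frac{10380 i \sqrt{26}}{13}$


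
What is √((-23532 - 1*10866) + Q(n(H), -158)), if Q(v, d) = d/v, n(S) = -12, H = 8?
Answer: I*√1237854/6 ≈ 185.43*I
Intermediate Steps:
√((-23532 - 1*10866) + Q(n(H), -158)) = √((-23532 - 1*10866) - 158/(-12)) = √((-23532 - 10866) - 158*(-1/12)) = √(-34398 + 79/6) = √(-206309/6) = I*√1237854/6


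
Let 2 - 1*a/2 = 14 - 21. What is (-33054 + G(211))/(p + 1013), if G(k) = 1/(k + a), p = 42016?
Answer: -7569365/9853641 ≈ -0.76818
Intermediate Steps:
a = 18 (a = 4 - 2*(14 - 21) = 4 - 2*(-7) = 4 + 14 = 18)
G(k) = 1/(18 + k) (G(k) = 1/(k + 18) = 1/(18 + k))
(-33054 + G(211))/(p + 1013) = (-33054 + 1/(18 + 211))/(42016 + 1013) = (-33054 + 1/229)/43029 = (-33054 + 1/229)*(1/43029) = -7569365/229*1/43029 = -7569365/9853641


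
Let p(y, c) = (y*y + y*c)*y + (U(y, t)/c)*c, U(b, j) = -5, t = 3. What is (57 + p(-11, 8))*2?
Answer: -622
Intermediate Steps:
p(y, c) = -5 + y*(y² + c*y) (p(y, c) = (y*y + y*c)*y + (-5/c)*c = (y² + c*y)*y - 5 = y*(y² + c*y) - 5 = -5 + y*(y² + c*y))
(57 + p(-11, 8))*2 = (57 + (-5 + (-11)³ + 8*(-11)²))*2 = (57 + (-5 - 1331 + 8*121))*2 = (57 + (-5 - 1331 + 968))*2 = (57 - 368)*2 = -311*2 = -622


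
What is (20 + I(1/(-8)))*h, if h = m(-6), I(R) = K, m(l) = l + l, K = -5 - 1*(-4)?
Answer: -228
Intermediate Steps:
K = -1 (K = -5 + 4 = -1)
m(l) = 2*l
I(R) = -1
h = -12 (h = 2*(-6) = -12)
(20 + I(1/(-8)))*h = (20 - 1)*(-12) = 19*(-12) = -228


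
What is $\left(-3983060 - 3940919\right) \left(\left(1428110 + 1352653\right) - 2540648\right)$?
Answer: $-1902666217585$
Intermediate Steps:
$\left(-3983060 - 3940919\right) \left(\left(1428110 + 1352653\right) - 2540648\right) = - 7923979 \left(2780763 - 2540648\right) = \left(-7923979\right) 240115 = -1902666217585$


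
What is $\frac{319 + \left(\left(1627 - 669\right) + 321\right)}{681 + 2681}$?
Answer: $\frac{799}{1681} \approx 0.47531$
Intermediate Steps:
$\frac{319 + \left(\left(1627 - 669\right) + 321\right)}{681 + 2681} = \frac{319 + \left(958 + 321\right)}{3362} = \left(319 + 1279\right) \frac{1}{3362} = 1598 \cdot \frac{1}{3362} = \frac{799}{1681}$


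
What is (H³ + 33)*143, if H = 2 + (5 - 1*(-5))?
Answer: 251823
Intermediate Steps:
H = 12 (H = 2 + (5 + 5) = 2 + 10 = 12)
(H³ + 33)*143 = (12³ + 33)*143 = (1728 + 33)*143 = 1761*143 = 251823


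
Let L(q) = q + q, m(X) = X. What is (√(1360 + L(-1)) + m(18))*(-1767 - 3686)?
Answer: -98154 - 5453*√1358 ≈ -2.9910e+5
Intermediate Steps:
L(q) = 2*q
(√(1360 + L(-1)) + m(18))*(-1767 - 3686) = (√(1360 + 2*(-1)) + 18)*(-1767 - 3686) = (√(1360 - 2) + 18)*(-5453) = (√1358 + 18)*(-5453) = (18 + √1358)*(-5453) = -98154 - 5453*√1358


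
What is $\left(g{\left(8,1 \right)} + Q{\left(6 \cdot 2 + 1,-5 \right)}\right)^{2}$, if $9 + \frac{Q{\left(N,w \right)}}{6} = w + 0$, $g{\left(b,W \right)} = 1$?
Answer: $6889$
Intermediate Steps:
$Q{\left(N,w \right)} = -54 + 6 w$ ($Q{\left(N,w \right)} = -54 + 6 \left(w + 0\right) = -54 + 6 w$)
$\left(g{\left(8,1 \right)} + Q{\left(6 \cdot 2 + 1,-5 \right)}\right)^{2} = \left(1 + \left(-54 + 6 \left(-5\right)\right)\right)^{2} = \left(1 - 84\right)^{2} = \left(-83\right)^{2} = 6889$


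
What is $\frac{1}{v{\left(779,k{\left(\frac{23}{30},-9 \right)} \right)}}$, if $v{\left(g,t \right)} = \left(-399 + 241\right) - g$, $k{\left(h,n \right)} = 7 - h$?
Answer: $- \frac{1}{937} \approx -0.0010672$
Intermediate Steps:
$v{\left(g,t \right)} = -158 - g$
$\frac{1}{v{\left(779,k{\left(\frac{23}{30},-9 \right)} \right)}} = \frac{1}{-158 - 779} = \frac{1}{-937} = - \frac{1}{937}$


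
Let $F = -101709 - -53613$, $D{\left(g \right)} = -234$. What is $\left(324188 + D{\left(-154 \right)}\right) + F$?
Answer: $275858$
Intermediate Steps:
$F = -48096$ ($F = -101709 + 53613 = -48096$)
$\left(324188 + D{\left(-154 \right)}\right) + F = \left(324188 - 234\right) - 48096 = 323954 - 48096 = 275858$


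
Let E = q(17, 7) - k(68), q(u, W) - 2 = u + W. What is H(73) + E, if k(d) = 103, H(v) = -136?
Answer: -213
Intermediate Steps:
q(u, W) = 2 + W + u (q(u, W) = 2 + (u + W) = 2 + (W + u) = 2 + W + u)
E = -77 (E = (2 + 7 + 17) - 1*103 = 26 - 103 = -77)
H(73) + E = -136 - 77 = -213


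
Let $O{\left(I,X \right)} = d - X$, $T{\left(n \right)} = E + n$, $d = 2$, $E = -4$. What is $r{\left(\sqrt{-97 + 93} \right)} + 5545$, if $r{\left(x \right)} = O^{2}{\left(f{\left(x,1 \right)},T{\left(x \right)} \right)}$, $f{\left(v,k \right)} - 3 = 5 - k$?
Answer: $5577 - 24 i \approx 5577.0 - 24.0 i$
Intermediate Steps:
$f{\left(v,k \right)} = 8 - k$ ($f{\left(v,k \right)} = 3 - \left(-5 + k\right) = 8 - k$)
$T{\left(n \right)} = -4 + n$
$O{\left(I,X \right)} = 2 - X$
$r{\left(x \right)} = \left(6 - x\right)^{2}$ ($r{\left(x \right)} = \left(2 - \left(-4 + x\right)\right)^{2} = \left(6 - x\right)^{2}$)
$r{\left(\sqrt{-97 + 93} \right)} + 5545 = \left(-6 + \sqrt{-97 + 93}\right)^{2} + 5545 = \left(-6 + \sqrt{-4}\right)^{2} + 5545 = \left(-6 + 2 i\right)^{2} + 5545 = 5545 + \left(-6 + 2 i\right)^{2}$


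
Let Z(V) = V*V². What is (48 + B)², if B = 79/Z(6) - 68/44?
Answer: 12375450025/5645376 ≈ 2192.1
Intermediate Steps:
Z(V) = V³
B = -2803/2376 (B = 79/(6³) - 68/44 = 79/216 - 68*1/44 = 79*(1/216) - 17/11 = 79/216 - 17/11 = -2803/2376 ≈ -1.1797)
(48 + B)² = (48 - 2803/2376)² = (111245/2376)² = 12375450025/5645376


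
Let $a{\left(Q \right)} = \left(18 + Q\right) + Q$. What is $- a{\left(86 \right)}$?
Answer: $-190$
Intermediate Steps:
$a{\left(Q \right)} = 18 + 2 Q$
$- a{\left(86 \right)} = - (18 + 2 \cdot 86) = - (18 + 172) = \left(-1\right) 190 = -190$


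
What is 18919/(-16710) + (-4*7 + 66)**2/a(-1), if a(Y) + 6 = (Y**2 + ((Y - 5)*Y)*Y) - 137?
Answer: -6732313/618270 ≈ -10.889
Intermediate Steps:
a(Y) = -143 + Y**2 + Y**2*(-5 + Y) (a(Y) = -6 + ((Y**2 + ((Y - 5)*Y)*Y) - 137) = -6 + ((Y**2 + ((-5 + Y)*Y)*Y) - 137) = -6 + ((Y**2 + (Y*(-5 + Y))*Y) - 137) = -6 + ((Y**2 + Y**2*(-5 + Y)) - 137) = -6 + (-137 + Y**2 + Y**2*(-5 + Y)) = -143 + Y**2 + Y**2*(-5 + Y))
18919/(-16710) + (-4*7 + 66)**2/a(-1) = 18919/(-16710) + (-4*7 + 66)**2/(-143 + (-1)**3 - 4*(-1)**2) = 18919*(-1/16710) + (-28 + 66)**2/(-143 - 1 - 4*1) = -18919/16710 + 38**2/(-143 - 1 - 4) = -18919/16710 + 1444/(-148) = -18919/16710 + 1444*(-1/148) = -18919/16710 - 361/37 = -6732313/618270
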